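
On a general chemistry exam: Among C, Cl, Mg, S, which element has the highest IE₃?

IE_3 is the cost of taking one more electron from the +2 cation: C²⁺ still has 2 valence electrons; Cl²⁺ still has 5 valence electrons; Mg²⁺ is the bare [Ne] core; S²⁺ still has 4 valence electrons.
Breaking into a closed-shell core is much more expensive than removing a leftover valence electron — Mg has the largest IE_3 here.
Valence configurations: C²⁺ [He]2s², Cl²⁺ [Ne]3s²3p³, S²⁺ [Ne]3s²3p².
Tabulated IE_3 (kJ/mol): C 4620, Cl 3822, Mg 7733, S 3357.
So the third ionization energies run S < Cl < C < Mg.

Mg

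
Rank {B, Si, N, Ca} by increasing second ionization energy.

Ca < Si < B < N

After 1 electron has been removed, what remains? B⁺ still has 2 valence electrons; Si⁺ still has 3 valence electrons; N⁺ still has 4 valence electrons; Ca⁺ still has 1 valence electron.
All are still removing valence electrons, so compare the +1 ions as you would atoms: IE_2 generally rises across a period (higher Z_eff) and falls down a group (larger shell), subject to the usual subshell exceptions.
Valence configurations: B⁺ [He]2s², Si⁺ [Ne]3s²3p¹, N⁺ [He]2s²2p², Ca⁺ [Ar]4s¹.
Approximate IE_2 values (kJ/mol): B 2427, Si 1577, N 2856, Ca 1145.
So the second ionization energies run Ca < Si < B < N.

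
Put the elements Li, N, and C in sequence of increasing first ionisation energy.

Li, C, N

Li is in period 2, group 1; C is in period 2, group 14; N is in period 2, group 15.
IE₁ increases left→right with effective nuclear charge and decreases top→bottom as the valence shell moves farther out.
All lie in period 2, so first ionization energy increases left to right.
So from lowest to highest: Li < C < N.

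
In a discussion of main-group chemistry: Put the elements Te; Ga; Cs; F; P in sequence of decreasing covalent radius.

Cs > Te > Ga > P > F

F is in period 2, group 17; P is in period 3, group 15; Ga is in period 4, group 13; Te is in period 5, group 16; Cs is in period 6, group 1.
Atomic radius shrinks across a period as nuclear charge pulls the same shell inward, and grows down a group as new shells are added.
Here both period and group differ, so the two effects have to be weighed against each other.
P > F: relative to F, both the across-period and down-group shifts push P's atomic radius up.
Ga > P: both effects reinforce here, so Ga is clearly the larger of the two.
Te > Ga: the two effects oppose for this pair; the down-group effect wins (136 vs 124 pm).
Cs > Te: relative to Te, both the across-period and down-group shifts push Cs's atomic radius up.
Approximate values (pm): F 64, P 111, Ga 124, Te 136, Cs 232.
So from largest to smallest: Cs > Te > Ga > P > F.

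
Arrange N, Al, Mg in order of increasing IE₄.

Consider each +3 ion: N³⁺ still has 2 valence electrons; Al³⁺ is the bare [Ne] core; Mg³⁺ is already 1 electron into the core.
Pulling an electron out of a noble-gas core costs far more than removing a remaining valence electron, so Mg and Al sit at the high end of IE_4.
Approximate IE_4 values (kJ/mol): N 7475, Al 11577, Mg 10543.
Overall IE_4 order: N < Mg < Al.

N < Mg < Al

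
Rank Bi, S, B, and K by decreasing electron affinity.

Electron affinity generally becomes more exothermic across a period toward the halogens and less exothermic down a group.
Here both period and group differ, so the two effects have to be weighed against each other.
K > B: this pair runs against the simple trend — see the exception note.
Bi > K: period and group pull opposite ways; the across-period shift dominates (91 vs 48 kJ/mol).
S > Bi: relative to Bi, both the across-period and down-group shifts push S's electron affinity up.
Note the exception: K has a higher electron affinity than B, contrary to the simple trend — B's ns²np¹ configuration gives only a small electron affinity — the sparsely filled np subshell binds an added electron weakly.
Tabulated electron affinity (kJ/mol): B 27, S 200, K 48, Bi 91.
So from highest to lowest: S > Bi > K > B.

S, Bi, K, B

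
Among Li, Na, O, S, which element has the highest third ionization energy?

Li

After 2 electrons have been removed, what remains? Li²⁺ is already 1 electron into the core; Na²⁺ is already 1 electron into the core; O²⁺ still has 4 valence electrons; S²⁺ still has 4 valence electrons.
Breaking into a closed-shell core is much more expensive than removing a leftover valence electron — Na and Li have the largest IE_3 here.
Valence configurations: O²⁺ [He]2s²2p², S²⁺ [Ne]3s²3p².
Approximate IE_3 values (kJ/mol): Li 11815, Na 6910, O 5300, S 3357.
Overall IE_3 order: S < O < Na < Li.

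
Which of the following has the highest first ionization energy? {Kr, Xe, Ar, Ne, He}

He

He is in period 1, group 18; Ne is in period 2, group 18; Ar is in period 3, group 18; Kr is in period 4, group 18; Xe is in period 5, group 18.
IE₁ increases left→right with effective nuclear charge and decreases top→bottom as the valence shell moves farther out.
All are in group 18, so first ionization energy increases up the group.
The highest first ionization energy among these belongs to He.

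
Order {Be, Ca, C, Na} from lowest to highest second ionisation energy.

After 1 electron has been removed, what remains? Be⁺ still has 1 valence electron; Ca⁺ still has 1 valence electron; C⁺ still has 3 valence electrons; Na⁺ is the bare [Ne] core.
Core electrons are held far more tightly than valence electrons, so Na tops the IE_2 order.
Valence configurations: Be⁺ [He]2s¹, Ca⁺ [Ar]4s¹, C⁺ [He]2s²2p¹.
Tabulated IE_2 (kJ/mol): Be 1757, Ca 1145, C 2353, Na 4562.
Putting it together, IE_2: Ca < Be < C < Na.

Ca < Be < C < Na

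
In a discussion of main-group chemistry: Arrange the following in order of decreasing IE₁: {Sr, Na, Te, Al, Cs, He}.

He > Te > Al > Sr > Na > Cs

He is in period 1, group 18; Na is in period 3, group 1; Al is in period 3, group 13; Sr is in period 5, group 2; Te is in period 5, group 16; Cs is in period 6, group 1.
Removing the outermost electron gets harder across a period and easier down a group.
Here both period and group differ, so the two effects have to be weighed against each other.
Na > Cs: Na sits above Cs in group 1, so the down-group effect alone puts Na higher.
Sr > Na: period and group pull opposite ways; the across-period shift dominates (550 vs 496 kJ/mol).
Al > Sr: both effects reinforce here, so Al is clearly the higher of the two.
Te > Al: the two effects oppose for this pair; the across-period effect wins (869 vs 578 kJ/mol).
He > Te: both effects reinforce here, so He is clearly the higher of the two.
For reference (kJ/mol): He 2372, Na 496, Al 578, Sr 550, Te 869, Cs 376.
So from highest to lowest: He > Te > Al > Sr > Na > Cs.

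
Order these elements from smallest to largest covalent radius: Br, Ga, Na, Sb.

Br < Ga < Sb < Na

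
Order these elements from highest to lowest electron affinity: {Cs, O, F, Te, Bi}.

F > Te > O > Bi > Cs

O is in period 2, group 16; F is in period 2, group 17; Te is in period 5, group 16; Cs is in period 6, group 1; Bi is in period 6, group 15.
Adding an electron releases more energy for atoms nearer the top right (short of the noble gases).
These span different periods and groups, so the two trends combine.
Bi > Cs: both are in period 6; the period trend gives Bi the larger value.
O > Bi: both effects reinforce here, so O is clearly the higher of the two.
Te > O: this pair runs against the simple trend — see the exception note.
F > Te: both effects reinforce here, so F is clearly the higher of the two.
Note the exception: Te has a higher electron affinity than O, contrary to the simple trend — O's compact 2p subshell gives strong electron–electron repulsion on the added electron.
Approximate values (kJ/mol): O 141, F 328, Te 190, Cs 46, Bi 91.
So from highest to lowest: F > Te > O > Bi > Cs.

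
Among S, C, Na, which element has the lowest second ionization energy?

S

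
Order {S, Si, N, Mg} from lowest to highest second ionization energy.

The second ionization energy removes an electron from the +1 ion. For each element: S⁺ still has 5 valence electrons; Si⁺ still has 3 valence electrons; N⁺ still has 4 valence electrons; Mg⁺ still has 1 valence electron.
All are still removing valence electrons, so compare the +1 ions as you would atoms: IE_2 generally rises across a period (higher Z_eff) and falls down a group (larger shell), subject to the usual subshell exceptions.
Valence configurations: S⁺ [Ne]3s²3p³, Si⁺ [Ne]3s²3p¹, N⁺ [He]2s²2p², Mg⁺ [Ne]3s¹.
Tabulated IE_2 (kJ/mol): S 2252, Si 1577, N 2856, Mg 1451.
So the second ionization energies run Mg < Si < S < N.

Mg < Si < S < N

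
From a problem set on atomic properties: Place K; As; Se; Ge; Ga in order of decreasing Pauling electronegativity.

Smaller atoms with higher effective nuclear charge are more electronegative.
All lie in period 4, so electronegativity increases left to right.
So from highest to lowest: Se > As > Ge > Ga > K.

Se, As, Ge, Ga, K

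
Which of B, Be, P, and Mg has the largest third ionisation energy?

Be

Consider each +2 ion: B²⁺ still has 1 valence electron; Be²⁺ is the bare [He] core; P²⁺ still has 3 valence electrons; Mg²⁺ is the bare [Ne] core.
Pulling an electron out of a noble-gas core costs far more than removing a remaining valence electron, so Mg and Be sit at the high end of IE_3.
Valence configurations: B²⁺ [He]2s¹, P²⁺ [Ne]3s²3p¹.
The numbers (kJ/mol): B 3660, Be 14849, P 2914, Mg 7733.
Hence IE_3: P < B < Mg < Be.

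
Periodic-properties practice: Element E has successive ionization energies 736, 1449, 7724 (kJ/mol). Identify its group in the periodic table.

Look for the largest jump between consecutive ionization energies: IE3/IE2 ≈ 5.3, far larger than any earlier ratio.
That jump marks the point where a core electron is being removed. So the atom has 2 valence electrons.
A main-group element with 2 valence electrons is in group 2.

Group 2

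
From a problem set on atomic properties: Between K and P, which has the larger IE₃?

Consider each +2 ion: K²⁺ is already 1 electron into the core; P²⁺ still has 3 valence electrons.
Pulling an electron out of a noble-gas core costs far more than removing a remaining valence electron, so K sits at the high end of IE_3.
Tabulated IE_3 (kJ/mol): K 4420, P 2914.
So the third ionization energies run P < K.

K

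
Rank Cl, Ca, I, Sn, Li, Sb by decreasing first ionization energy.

Li is in period 2, group 1; Cl is in period 3, group 17; Ca is in period 4, group 2; Sn is in period 5, group 14; Sb is in period 5, group 15; I is in period 5, group 17.
Removing the outermost electron gets harder across a period and easier down a group.
Neither a single period nor a single group — weigh both effects.
Ca > Li: period and group pull opposite ways; the across-period shift dominates (590 vs 520 kJ/mol).
Sn > Ca: the two effects oppose for this pair; the across-period effect wins (709 vs 590 kJ/mol).
Sb > Sn: both are in period 5; the period trend gives Sb the larger value.
I > Sb: both are in period 5; the period trend gives I the larger value.
Cl > I: they share group 17; the group trend gives Cl the larger value.
Tabulated first ionization energy (kJ/mol): Li 520, Cl 1251, Ca 590, Sn 709, Sb 831, I 1008.
So from highest to lowest: Cl > I > Sb > Sn > Ca > Li.

Cl > I > Sb > Sn > Ca > Li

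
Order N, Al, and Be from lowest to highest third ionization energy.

Consider each +2 ion: N²⁺ still has 3 valence electrons; Al²⁺ still has 1 valence electron; Be²⁺ is the bare [He] core.
Breaking into a closed-shell core is much more expensive than removing a leftover valence electron — Be has the largest IE_3 here.
Valence configurations: N²⁺ [He]2s²2p¹, Al²⁺ [Ne]3s¹.
The numbers (kJ/mol): N 4578, Al 2745, Be 14849.
Overall IE_3 order: Al < N < Be.

Al < N < Be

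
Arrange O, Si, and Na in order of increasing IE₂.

Si < O < Na

IE_2 is the cost of taking one more electron from the +1 cation: O⁺ still has 5 valence electrons; Si⁺ still has 3 valence electrons; Na⁺ is the bare [Ne] core.
Pulling an electron out of a noble-gas core costs far more than removing a remaining valence electron, so Na sits at the high end of IE_2.
Valence configurations: O⁺ [He]2s²2p³, Si⁺ [Ne]3s²3p¹.
Tabulated IE_2 (kJ/mol): O 3388, Si 1577, Na 4562.
Overall IE_2 order: Si < O < Na.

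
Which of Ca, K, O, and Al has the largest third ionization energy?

After 2 electrons have been removed, what remains? Ca²⁺ is the bare [Ar] core; K²⁺ is already 1 electron into the core; O²⁺ still has 4 valence electrons; Al²⁺ still has 1 valence electron.
Usually core removal costs more than valence removal, but here the competition is close: a tightly held n=2 valence electron can cost more to remove than an n=3 core electron, so the actual values have to decide it.
Valence configurations: O²⁺ [He]2s²2p², Al²⁺ [Ne]3s¹.
The numbers (kJ/mol): Ca 4912, K 4420, O 5300, Al 2745.
Overall IE_3 order: Al < K < Ca < O.

O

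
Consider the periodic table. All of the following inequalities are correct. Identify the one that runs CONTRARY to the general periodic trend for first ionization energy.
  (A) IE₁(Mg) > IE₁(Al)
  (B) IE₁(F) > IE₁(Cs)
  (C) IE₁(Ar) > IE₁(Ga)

(A)

The general trend: first ionization energy increases across a period and decreases down a group.
(A) Mg (period 3, group 2) vs Al (period 3, group 13): the stated order contradicts the simple trend.
(B) F (period 2, group 17) vs Cs (period 6, group 1): the stated order agrees with the simple trend.
(C) Ar (period 3, group 18) vs Ga (period 4, group 13): the stated order agrees with the simple trend.
The exception is (A): Al's single 3p electron is easier to remove than one from Mg's filled 3s².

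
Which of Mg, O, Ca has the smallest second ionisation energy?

Ca

The second ionization energy removes an electron from the +1 ion. For each element: Mg⁺ still has 1 valence electron; O⁺ still has 5 valence electrons; Ca⁺ still has 1 valence electron.
All are still removing valence electrons, so compare the +1 ions as you would atoms: IE_2 generally rises across a period (higher Z_eff) and falls down a group (larger shell), subject to the usual subshell exceptions.
Valence configurations: Mg⁺ [Ne]3s¹, O⁺ [He]2s²2p³, Ca⁺ [Ar]4s¹.
Tabulated IE_2 (kJ/mol): Mg 1451, O 3388, Ca 1145.
So the second ionization energies run Ca < Mg < O.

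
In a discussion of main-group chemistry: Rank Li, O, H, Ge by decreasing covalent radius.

Li > Ge > O > H

Atomic radius shrinks across a period as nuclear charge pulls the same shell inward, and grows down a group as new shells are added.
Here both period and group differ, so the two effects have to be weighed against each other.
O > H: period and group pull opposite ways; the down-group shift dominates (63 vs 32 pm).
Ge > O: both effects reinforce here, so Ge is clearly the larger of the two.
Li > Ge: period and group pull opposite ways; the across-period shift dominates (133 vs 121 pm).
Tabulated atomic radius (pm): H 32, Li 133, O 63, Ge 121.
So from largest to smallest: Li > Ge > O > H.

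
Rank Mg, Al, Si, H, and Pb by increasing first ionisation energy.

Al < Pb < Mg < Si < H

H is in period 1, group 1; Mg is in period 3, group 2; Al is in period 3, group 13; Si is in period 3, group 14; Pb is in period 6, group 14.
Across a period the outer electron is held more tightly (higher IE₁); down a group it sits in a higher shell, more shielded, and comes off more easily.
These span different periods and groups, so the two trends combine.
Pb > Al: the two effects oppose for this pair; the across-period effect wins (716 vs 578 kJ/mol).
Mg > Pb: period and group pull opposite ways; the down-group shift dominates (738 vs 716 kJ/mol).
Si > Mg: Si lies to the right of Mg in period 3, so the across-period effect alone puts Si higher.
H > Si: the two effects oppose for this pair; the down-group effect wins (1312 vs 786 kJ/mol).
Note the exception: Mg has a higher first ionization energy than Al, contrary to the simple trend — Al's single 3p electron is easier to remove than one from Mg's filled 3s².
Tabulated first ionization energy (kJ/mol): H 1312, Mg 738, Al 578, Si 786, Pb 716.
So from lowest to highest: Al < Pb < Mg < Si < H.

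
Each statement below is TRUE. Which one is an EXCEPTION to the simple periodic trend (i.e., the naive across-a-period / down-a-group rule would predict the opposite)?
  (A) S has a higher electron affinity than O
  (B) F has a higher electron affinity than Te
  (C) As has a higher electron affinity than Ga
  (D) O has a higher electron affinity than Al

(A)

The general trend: electron affinity increases across a period and decreases down a group.
(A) S (period 3, group 16) vs O (period 2, group 16): the stated order contradicts the simple trend.
(B) F (period 2, group 17) vs Te (period 5, group 16): the stated order agrees with the simple trend.
(C) As (period 4, group 15) vs Ga (period 4, group 13): the stated order agrees with the simple trend.
(D) O (period 2, group 16) vs Al (period 3, group 13): the stated order agrees with the simple trend.
The exception is (A): the compact 2p subshell of O repels the added electron more than S's larger 3p does.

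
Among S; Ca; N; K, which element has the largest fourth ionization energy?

N

The fourth ionization energy removes an electron from the +3 ion. For each element: S³⁺ still has 3 valence electrons; Ca³⁺ is already 1 electron into the core; N³⁺ still has 2 valence electrons; K³⁺ is already 2 electrons into the core.
Usually core removal costs more than valence removal, but here the competition is close: a tightly held n=2 valence electron can cost more to remove than an n=3 core electron, so the actual values have to decide it.
Valence configurations: S³⁺ [Ne]3s²3p¹, N³⁺ [He]2s².
The numbers (kJ/mol): S 4556, Ca 6491, N 7475, K 5877.
So the fourth ionization energies run S < K < Ca < N.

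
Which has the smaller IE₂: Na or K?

IE_2 is the cost of taking one more electron from the +1 cation: Na⁺ is the bare [Ne] core; K⁺ is the bare [Ar] core.
All of these are removing an electron from a noble-gas core or deeper; the smaller core (lower principal quantum number) is held far more tightly, and within a period the higher nuclear charge binds the same core more tightly.
The numbers (kJ/mol): Na 4562, K 3052.
Hence IE_2: K < Na.

K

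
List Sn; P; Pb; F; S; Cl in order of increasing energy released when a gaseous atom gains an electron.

Electron affinity generally becomes more exothermic across a period toward the halogens and less exothermic down a group.
Here both period and group differ, so the two effects have to be weighed against each other.
P > Pb: both effects reinforce here, so P is clearly the higher of the two.
Sn > P: this pair runs against the simple trend — see the exception note.
S > Sn: both effects reinforce here, so S is clearly the higher of the two.
F > S: both effects reinforce here, so F is clearly the higher of the two.
Cl > F: this pair runs against the simple trend — see the exception note.
Note the exception: Sn has a higher electron affinity than P, contrary to the simple trend — adding an electron to P's half-filled np³ subshell costs electron-pairing energy.
Note the exception: Cl has a higher electron affinity than F, contrary to the simple trend — F's small 2p subshell makes the incoming electron feel strong e⁻–e⁻ repulsion, so Cl actually releases more energy on gaining an electron.
Approximate values (kJ/mol): F 328, P 72, S 200, Cl 349, Sn 107, Pb 35.
So from lowest to highest: Pb < P < Sn < S < F < Cl.

Pb < P < Sn < S < F < Cl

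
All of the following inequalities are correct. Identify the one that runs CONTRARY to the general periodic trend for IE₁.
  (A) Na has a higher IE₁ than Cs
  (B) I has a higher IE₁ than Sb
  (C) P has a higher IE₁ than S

(C)

The general trend: IE₁ increases across a period and decreases down a group.
(A) Na (period 3, group 1) vs Cs (period 6, group 1): the stated order agrees with the simple trend.
(B) I (period 5, group 17) vs Sb (period 5, group 15): the stated order agrees with the simple trend.
(C) P (period 3, group 15) vs S (period 3, group 16): the stated order contradicts the simple trend.
The exception is (C): S (3p⁴) ionizes more easily than half-filled P (3p³) because the paired 3p electron in S is pushed out by e⁻–e⁻ repulsion.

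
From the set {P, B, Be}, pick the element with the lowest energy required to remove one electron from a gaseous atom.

B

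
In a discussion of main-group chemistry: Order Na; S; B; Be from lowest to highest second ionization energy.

After 1 electron has been removed, what remains? Na⁺ is the bare [Ne] core; S⁺ still has 5 valence electrons; B⁺ still has 2 valence electrons; Be⁺ still has 1 valence electron.
Pulling an electron out of a noble-gas core costs far more than removing a remaining valence electron, so Na sits at the high end of IE_2.
Valence configurations: S⁺ [Ne]3s²3p³, B⁺ [He]2s², Be⁺ [He]2s¹.
Approximate IE_2 values (kJ/mol): Na 4562, S 2252, B 2427, Be 1757.
So the second ionization energies run Be < S < B < Na.

Be < S < B < Na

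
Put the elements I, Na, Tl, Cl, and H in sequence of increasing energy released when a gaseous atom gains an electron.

Tl, Na, H, I, Cl

H is in period 1, group 1; Na is in period 3, group 1; Cl is in period 3, group 17; I is in period 5, group 17; Tl is in period 6, group 13.
Atoms with high Z_eff and room in the valence shell (especially the halogens) have the most exothermic electron affinities.
Here both period and group differ, so the two effects have to be weighed against each other.
Na > Tl: period and group pull opposite ways; the down-group shift dominates (53 vs 19 kJ/mol).
H > Na: they share group 1; the group trend gives H the larger value.
I > H: period and group pull opposite ways; the across-period shift dominates (295 vs 73 kJ/mol).
Cl > I: they share group 17; the group trend gives Cl the larger value.
For reference (kJ/mol): H 73, Na 53, Cl 349, I 295, Tl 19.
So from lowest to highest: Tl < Na < H < I < Cl.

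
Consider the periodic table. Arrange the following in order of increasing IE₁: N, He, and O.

O, N, He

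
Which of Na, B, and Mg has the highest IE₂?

IE_2 is the cost of taking one more electron from the +1 cation: Na⁺ is the bare [Ne] core; B⁺ still has 2 valence electrons; Mg⁺ still has 1 valence electron.
Breaking into a closed-shell core is much more expensive than removing a leftover valence electron — Na has the largest IE_2 here.
Valence configurations: B⁺ [He]2s², Mg⁺ [Ne]3s¹.
The numbers (kJ/mol): Na 4562, B 2427, Mg 1451.
So the second ionization energies run Mg < B < Na.

Na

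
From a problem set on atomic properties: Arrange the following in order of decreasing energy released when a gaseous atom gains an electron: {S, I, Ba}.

I > S > Ba

Atoms with high Z_eff and room in the valence shell (especially the halogens) have the most exothermic electron affinities.
Neither a single period nor a single group — weigh both effects.
S > Ba: relative to Ba, both the across-period and down-group shifts push S's electron affinity up.
I > S: the two effects oppose for this pair; the across-period effect wins (295 vs 200 kJ/mol).
For reference (kJ/mol): S 200, I 295, Ba 14.
So from highest to lowest: I > S > Ba.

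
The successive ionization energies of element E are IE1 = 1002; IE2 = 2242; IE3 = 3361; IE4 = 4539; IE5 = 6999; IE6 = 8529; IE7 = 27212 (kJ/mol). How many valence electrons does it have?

Look for the largest jump between consecutive ionization energies: IE7/IE6 ≈ 3.2, far larger than any earlier ratio.
That jump marks the point where a core electron is being removed. So the atom has 6 valence electrons.

6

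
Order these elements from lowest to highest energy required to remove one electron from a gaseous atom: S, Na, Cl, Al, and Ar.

Na < Al < S < Cl < Ar

Na is in period 3, group 1; Al is in period 3, group 13; S is in period 3, group 16; Cl is in period 3, group 17; Ar is in period 3, group 18.
First ionization energy rises across a period (greater Z_eff holds electrons more tightly) and falls down a group (valence electrons are farther from the nucleus).
All lie in period 3, so first ionization energy increases left to right.
So from lowest to highest: Na < Al < S < Cl < Ar.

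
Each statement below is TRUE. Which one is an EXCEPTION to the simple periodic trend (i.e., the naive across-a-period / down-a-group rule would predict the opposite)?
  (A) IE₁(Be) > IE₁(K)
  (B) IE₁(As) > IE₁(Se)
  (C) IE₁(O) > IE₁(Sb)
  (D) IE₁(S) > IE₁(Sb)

(B)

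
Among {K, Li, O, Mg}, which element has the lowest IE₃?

IE_3 is the cost of taking one more electron from the +2 cation: K²⁺ is already 1 electron into the core; Li²⁺ is already 1 electron into the core; O²⁺ still has 4 valence electrons; Mg²⁺ is the bare [Ne] core.
Usually core removal costs more than valence removal, but here the competition is close: a tightly held n=2 valence electron can cost more to remove than an n=3 core electron, so the actual values have to decide it.
Tabulated IE_3 (kJ/mol): K 4420, Li 11815, O 5300, Mg 7733.
Hence IE_3: K < O < Mg < Li.

K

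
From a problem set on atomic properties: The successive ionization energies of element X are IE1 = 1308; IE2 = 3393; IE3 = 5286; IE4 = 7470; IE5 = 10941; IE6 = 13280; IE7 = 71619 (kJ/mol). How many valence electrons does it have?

6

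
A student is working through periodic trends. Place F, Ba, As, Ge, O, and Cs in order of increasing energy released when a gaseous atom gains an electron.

Adding an electron releases more energy for atoms nearer the top right (short of the noble gases).
These span different periods and groups, so the two trends combine.
Cs > Ba: this pair runs against the simple trend — see the exception note.
As > Cs: relative to Cs, both the across-period and down-group shifts push As's electron affinity up.
Ge > As: this pair runs against the simple trend — see the exception note.
O > Ge: both effects reinforce here, so O is clearly the higher of the two.
F > O: F lies to the right of O in period 2, so the across-period effect alone puts F higher.
Note the exception: Cs has a higher electron affinity than Ba, contrary to the simple trend — adding an electron to Ba (ns²) has to open a new, higher-energy np subshell, which is unfavourable.
Note the exception: Ge has a higher electron affinity than As, contrary to the simple trend — adding an electron to As's half-filled 4p³ is unfavourable, so Ge (4p²) has the more exothermic EA.
For reference (kJ/mol): O 141, F 328, Ge 119, As 78, Cs 46, Ba 14.
So from lowest to highest: Ba < Cs < As < Ge < O < F.

Ba < Cs < As < Ge < O < F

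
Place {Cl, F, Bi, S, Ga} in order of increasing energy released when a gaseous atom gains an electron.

F is in period 2, group 17; S is in period 3, group 16; Cl is in period 3, group 17; Ga is in period 4, group 13; Bi is in period 6, group 15.
Adding an electron releases more energy for atoms nearer the top right (short of the noble gases).
Here both period and group differ, so the two effects have to be weighed against each other.
Bi > Ga: period and group pull opposite ways; the across-period shift dominates (91 vs 29 kJ/mol).
S > Bi: relative to Bi, both the across-period and down-group shifts push S's electron affinity up.
F > S: both effects reinforce here, so F is clearly the higher of the two.
Cl > F: this pair runs against the simple trend — see the exception note.
Note the exception: Cl has a higher electron affinity than F, contrary to the simple trend — F's small 2p subshell makes the incoming electron feel strong e⁻–e⁻ repulsion, so Cl actually releases more energy on gaining an electron.
Tabulated electron affinity (kJ/mol): F 328, S 200, Cl 349, Ga 29, Bi 91.
So from lowest to highest: Ga < Bi < S < F < Cl.

Ga < Bi < S < F < Cl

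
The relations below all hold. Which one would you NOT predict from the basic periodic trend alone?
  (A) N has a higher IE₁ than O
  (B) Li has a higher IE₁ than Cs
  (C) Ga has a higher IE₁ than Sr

(A)

The general trend: IE₁ increases across a period and decreases down a group.
(A) N (period 2, group 15) vs O (period 2, group 16): the stated order contradicts the simple trend.
(B) Li (period 2, group 1) vs Cs (period 6, group 1): the stated order agrees with the simple trend.
(C) Ga (period 4, group 13) vs Sr (period 5, group 2): the stated order agrees with the simple trend.
The exception is (A): pairing an electron in O's 2p⁴ costs repulsion energy, so O ionizes more easily than half-filled N (2p³).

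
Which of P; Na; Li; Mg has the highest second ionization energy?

IE_2 is the cost of taking one more electron from the +1 cation: P⁺ still has 4 valence electrons; Na⁺ is the bare [Ne] core; Li⁺ is the bare [He] core; Mg⁺ still has 1 valence electron.
Breaking into a closed-shell core is much more expensive than removing a leftover valence electron — Na and Li have the largest IE_2 here.
Valence configurations: P⁺ [Ne]3s²3p², Mg⁺ [Ne]3s¹.
Approximate IE_2 values (kJ/mol): P 1907, Na 4562, Li 7298, Mg 1451.
Overall IE_2 order: Mg < P < Na < Li.

Li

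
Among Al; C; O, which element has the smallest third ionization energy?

Al

After 2 electrons have been removed, what remains? Al²⁺ still has 1 valence electron; C²⁺ still has 2 valence electrons; O²⁺ still has 4 valence electrons.
All are still removing valence electrons, so compare the +2 ions as you would atoms: IE_3 generally rises across a period (higher Z_eff) and falls down a group (larger shell), subject to the usual subshell exceptions.
Valence configurations: Al²⁺ [Ne]3s¹, C²⁺ [He]2s², O²⁺ [He]2s²2p².
The numbers (kJ/mol): Al 2745, C 4620, O 5300.
Hence IE_3: Al < C < O.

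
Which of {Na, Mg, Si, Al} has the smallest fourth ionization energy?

Si

IE_4 is the cost of taking one more electron from the +3 cation: Na³⁺ is already 2 electrons into the core; Mg³⁺ is already 1 electron into the core; Si³⁺ still has 1 valence electron; Al³⁺ is the bare [Ne] core.
Core electrons are held far more tightly than valence electrons, so Na, Mg and Al top the IE_4 order.
The numbers (kJ/mol): Na 9543, Mg 10543, Si 4356, Al 11577.
Overall IE_4 order: Si < Na < Mg < Al.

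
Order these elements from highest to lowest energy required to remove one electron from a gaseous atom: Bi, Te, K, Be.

Be is in period 2, group 2; K is in period 4, group 1; Te is in period 5, group 16; Bi is in period 6, group 15.
Across a period the outer electron is held more tightly (higher IE₁); down a group it sits in a higher shell, more shielded, and comes off more easily.
These span different periods and groups, so the two trends combine.
Bi > K: period and group pull opposite ways; the across-period shift dominates (703 vs 419 kJ/mol).
Te > Bi: both effects reinforce here, so Te is clearly the higher of the two.
Be > Te: period and group pull opposite ways; the down-group shift dominates (900 vs 869 kJ/mol).
Approximate values (kJ/mol): Be 900, K 419, Te 869, Bi 703.
So from highest to lowest: Be > Te > Bi > K.

Be > Te > Bi > K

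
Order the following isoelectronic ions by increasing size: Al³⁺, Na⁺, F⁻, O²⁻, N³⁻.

Al³⁺, Na⁺, F⁻, O²⁻, N³⁻

All of these have 10 electrons, so size is governed by nuclear charge alone: the more protons, the stronger the pull on the same electron cloud, and the smaller the ion.
Nuclear charges: Al³⁺ (Z=13), Na⁺ (Z=11), F⁻ (Z=9), O²⁻ (Z=8), N³⁻ (Z=7).
Smallest to largest: Al³⁺ < Na⁺ < F⁻ < O²⁻ < N³⁻.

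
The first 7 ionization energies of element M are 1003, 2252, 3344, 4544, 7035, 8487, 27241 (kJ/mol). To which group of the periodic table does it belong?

Look for the largest jump between consecutive ionization energies: IE7/IE6 ≈ 3.2, far larger than any earlier ratio.
That jump marks the point where a core electron is being removed. So the atom has 6 valence electrons.
A main-group element with 6 valence electrons is in group 16.

Group 16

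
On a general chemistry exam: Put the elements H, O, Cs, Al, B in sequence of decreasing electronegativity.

O > H > B > Al > Cs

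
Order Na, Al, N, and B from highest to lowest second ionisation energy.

Na > N > B > Al

IE_2 is the cost of taking one more electron from the +1 cation: Na⁺ is the bare [Ne] core; Al⁺ still has 2 valence electrons; N⁺ still has 4 valence electrons; B⁺ still has 2 valence electrons.
Breaking into a closed-shell core is much more expensive than removing a leftover valence electron — Na has the largest IE_2 here.
Valence configurations: Al⁺ [Ne]3s², N⁺ [He]2s²2p², B⁺ [He]2s².
The numbers (kJ/mol): Na 4562, Al 1817, N 2856, B 2427.
Putting it together, IE_2: Al < B < N < Na.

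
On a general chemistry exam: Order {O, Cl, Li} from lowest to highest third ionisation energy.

Cl < O < Li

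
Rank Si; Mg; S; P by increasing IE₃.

After 2 electrons have been removed, what remains? Si²⁺ still has 2 valence electrons; Mg²⁺ is the bare [Ne] core; S²⁺ still has 4 valence electrons; P²⁺ still has 3 valence electrons.
Breaking into a closed-shell core is much more expensive than removing a leftover valence electron — Mg has the largest IE_3 here.
Valence configurations: Si²⁺ [Ne]3s², S²⁺ [Ne]3s²3p², P²⁺ [Ne]3s²3p¹.
P²⁺ loses a lone 3p electron whereas Si²⁺ must break into a filled 3s² pair, so IE_3(Si) > IE_3(P) even though P has the higher nuclear charge.
Approximate IE_3 values (kJ/mol): Si 3232, Mg 7733, S 3357, P 2914.
Hence IE_3: P < Si < S < Mg.

P < Si < S < Mg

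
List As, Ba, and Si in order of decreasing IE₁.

As, Si, Ba

Removing the outermost electron gets harder across a period and easier down a group.
Neither a single period nor a single group — weigh both effects.
Si > Ba: relative to Ba, both the across-period and down-group shifts push Si's first ionization energy up.
As > Si: the two effects oppose for this pair; the across-period effect wins (947 vs 786 kJ/mol).
Tabulated first ionization energy (kJ/mol): Si 786, As 947, Ba 503.
So from highest to lowest: As > Si > Ba.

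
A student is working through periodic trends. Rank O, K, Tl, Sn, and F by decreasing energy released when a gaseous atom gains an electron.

F > O > Sn > K > Tl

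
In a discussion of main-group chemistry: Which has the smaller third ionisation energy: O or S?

S

After 2 electrons have been removed, what remains? O²⁺ still has 4 valence electrons; S²⁺ still has 4 valence electrons.
All are still removing valence electrons, so compare the +2 ions as you would atoms: IE_3 generally rises across a period (higher Z_eff) and falls down a group (larger shell), subject to the usual subshell exceptions.
Valence configurations: O²⁺ [He]2s²2p², S²⁺ [Ne]3s²3p².
The numbers (kJ/mol): O 5300, S 3357.
Putting it together, IE_3: S < O.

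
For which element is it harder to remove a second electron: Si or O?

O

Consider each +1 ion: Si⁺ still has 3 valence electrons; O⁺ still has 5 valence electrons.
All are still removing valence electrons, so compare the +1 ions as you would atoms: IE_2 generally rises across a period (higher Z_eff) and falls down a group (larger shell), subject to the usual subshell exceptions.
Valence configurations: Si⁺ [Ne]3s²3p¹, O⁺ [He]2s²2p³.
The numbers (kJ/mol): Si 1577, O 3388.
Hence IE_2: Si < O.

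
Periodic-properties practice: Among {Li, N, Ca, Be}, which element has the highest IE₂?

After 1 electron has been removed, what remains? Li⁺ is the bare [He] core; N⁺ still has 4 valence electrons; Ca⁺ still has 1 valence electron; Be⁺ still has 1 valence electron.
Core electrons are held far more tightly than valence electrons, so Li tops the IE_2 order.
Valence configurations: N⁺ [He]2s²2p², Ca⁺ [Ar]4s¹, Be⁺ [He]2s¹.
Approximate IE_2 values (kJ/mol): Li 7298, N 2856, Ca 1145, Be 1757.
Putting it together, IE_2: Ca < Be < N < Li.

Li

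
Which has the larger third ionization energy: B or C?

C

IE_3 is the cost of taking one more electron from the +2 cation: B²⁺ still has 1 valence electron; C²⁺ still has 2 valence electrons.
All are still removing valence electrons, so compare the +2 ions as you would atoms: IE_3 generally rises across a period (higher Z_eff) and falls down a group (larger shell), subject to the usual subshell exceptions.
Valence configurations: B²⁺ [He]2s¹, C²⁺ [He]2s².
The numbers (kJ/mol): B 3660, C 4620.
So the third ionization energies run B < C.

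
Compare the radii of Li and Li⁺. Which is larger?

Forming Li⁺ removes 1 electron from Li. Fewer electrons for the same nuclear charge means less shielding and a higher Z_eff on the remaining electrons, and for main-group metals the entire outer shell is lost.
A cation is smaller than its parent atom: Li⁺ < Li.

Li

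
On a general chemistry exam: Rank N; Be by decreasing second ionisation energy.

N, Be

The second ionization energy removes an electron from the +1 ion. For each element: N⁺ still has 4 valence electrons; Be⁺ still has 1 valence electron.
All are still removing valence electrons, so compare the +1 ions as you would atoms: IE_2 generally rises across a period (higher Z_eff) and falls down a group (larger shell), subject to the usual subshell exceptions.
Valence configurations: N⁺ [He]2s²2p², Be⁺ [He]2s¹.
The numbers (kJ/mol): N 2856, Be 1757.
Hence IE_2: Be < N.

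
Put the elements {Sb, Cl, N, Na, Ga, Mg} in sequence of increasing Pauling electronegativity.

Na < Mg < Ga < Sb < N < Cl

N is in period 2, group 15; Na is in period 3, group 1; Mg is in period 3, group 2; Cl is in period 3, group 17; Ga is in period 4, group 13; Sb is in period 5, group 15.
Electronegativity increases across a period and decreases down a group, tracking effective nuclear charge and atomic size.
Here both period and group differ, so the two effects have to be weighed against each other.
Mg > Na: Mg lies to the right of Na in period 3, so the across-period effect alone puts Mg higher.
Ga > Mg: period and group pull opposite ways; the across-period shift dominates (1.81 vs 1.31).
Sb > Ga: the two effects oppose for this pair; the across-period effect wins (2.05 vs 1.81).
N > Sb: N sits above Sb in group 15, so the down-group effect alone puts N higher.
Cl > N: period and group pull opposite ways; the across-period shift dominates (3.16 vs 3.04).
For reference (Pauling): N 3.04, Na 0.93, Mg 1.31, Cl 3.16, Ga 1.81, Sb 2.05.
So from lowest to highest: Na < Mg < Ga < Sb < N < Cl.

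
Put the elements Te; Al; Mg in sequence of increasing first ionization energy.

Al, Mg, Te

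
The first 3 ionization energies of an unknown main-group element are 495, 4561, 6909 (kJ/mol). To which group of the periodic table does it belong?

Group 1

Look for the largest jump between consecutive ionization energies: IE2/IE1 ≈ 9.2, far larger than any earlier ratio.
That jump marks the point where a core electron is being removed. So the atom has 1 valence electron.
A main-group element with 1 valence electron is in group 1.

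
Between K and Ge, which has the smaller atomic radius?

Ge

K is in period 4, group 1; Ge is in period 4, group 14.
Radius decreases left→right (rising Z_eff, same n) and increases top→bottom (higher n).
All lie in period 4, so atomic radius increases right to left.
So Ge has the smaller atomic radius (Ge < K).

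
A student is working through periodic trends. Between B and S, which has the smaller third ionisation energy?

S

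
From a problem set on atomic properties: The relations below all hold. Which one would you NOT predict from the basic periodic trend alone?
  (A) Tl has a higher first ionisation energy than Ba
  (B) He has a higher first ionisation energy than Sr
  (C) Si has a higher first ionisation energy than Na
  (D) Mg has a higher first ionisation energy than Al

The general trend: first ionisation energy increases across a period and decreases down a group.
(A) Tl (period 6, group 13) vs Ba (period 6, group 2): the stated order agrees with the simple trend.
(B) He (period 1, group 18) vs Sr (period 5, group 2): the stated order agrees with the simple trend.
(C) Si (period 3, group 14) vs Na (period 3, group 1): the stated order agrees with the simple trend.
(D) Mg (period 3, group 2) vs Al (period 3, group 13): the stated order contradicts the simple trend.
The exception is (D): Al's single 3p electron is easier to remove than one from Mg's filled 3s².

(D)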